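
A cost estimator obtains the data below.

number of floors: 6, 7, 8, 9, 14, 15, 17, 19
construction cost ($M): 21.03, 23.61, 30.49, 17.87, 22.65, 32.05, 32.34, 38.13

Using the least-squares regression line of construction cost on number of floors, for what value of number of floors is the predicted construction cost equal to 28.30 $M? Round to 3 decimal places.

n = 8, Σx = 95, Σy = 218.17, Σxy = 2768.3, Σx² = 1301
Sxx = Σx² − (Σx)²/n = 1301 − 1128.125 = 172.875
Sxy = Σxy − (Σx)(Σy)/n = 2768.3 − 2590.76875 = 177.53125
b = Sxy/Sxx = 177.53125/172.875 = 1.026934
a = ȳ − b·x̄ = 27.27125 − 1.026934·11.875 = 15.076406
Set a + b·x = 28.30: x = (28.30 − 15.076406) / 1.026934 = 12.876768

12.877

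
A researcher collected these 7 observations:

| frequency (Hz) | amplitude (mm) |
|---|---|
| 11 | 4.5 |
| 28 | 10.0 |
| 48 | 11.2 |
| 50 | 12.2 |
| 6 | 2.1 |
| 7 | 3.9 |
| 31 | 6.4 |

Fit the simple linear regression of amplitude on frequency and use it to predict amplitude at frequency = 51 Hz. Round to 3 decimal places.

12.212

n = 7, Σx = 181, Σy = 50.3, Σxy = 1715.4, Σx² = 6755
Sxx = Σx² − (Σx)²/n = 6755 − 4680.142857 = 2074.857143
Sxy = Σxy − (Σx)(Σy)/n = 1715.4 − 1300.614286 = 414.785714
b = Sxy/Sxx = 414.785714/2074.857143 = 0.199910
a = ȳ − b·x̄ = 7.185714 − 0.199910·25.857143 = 2.016600
ŷ(51) = a + b·51 = 2.016600 + 0.199910·51 = 12.212035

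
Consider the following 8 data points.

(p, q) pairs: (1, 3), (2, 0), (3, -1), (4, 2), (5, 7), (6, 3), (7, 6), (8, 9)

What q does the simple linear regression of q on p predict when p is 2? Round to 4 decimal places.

n = 8, Σx = 36, Σy = 29, Σxy = 175, Σx² = 204
Sxx = Σx² − (Σx)²/n = 204 − 162 = 42
Sxy = Σxy − (Σx)(Σy)/n = 175 − 130.5 = 44.5
b = Sxy/Sxx = 44.5/42 = 1.059524
a = ȳ − b·x̄ = 3.625 − 1.059524·4.5 = -1.142857
ŷ(2) = a + b·2 = -1.142857 + 1.059524·2 = 0.976190

0.9762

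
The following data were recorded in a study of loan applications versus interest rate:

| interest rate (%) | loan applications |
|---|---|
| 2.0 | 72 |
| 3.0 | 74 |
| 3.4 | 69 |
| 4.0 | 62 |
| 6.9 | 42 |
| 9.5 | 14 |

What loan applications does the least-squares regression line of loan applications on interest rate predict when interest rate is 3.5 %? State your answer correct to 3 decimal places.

n = 6, Σx = 28.8, Σy = 333, Σxy = 1271.4, Σx² = 178.42
Sxx = Σx² − (Σx)²/n = 178.42 − 138.24 = 40.18
Sxy = Σxy − (Σx)(Σy)/n = 1271.4 − 1598.4 = -327
b = Sxy/Sxx = -327/40.18 = -8.138377
a = ȳ − b·x̄ = 55.5 − (-8.138377)·4.8 = 94.564211
ŷ(3.5) = a + b·3.5 = 94.564211 + (-8.138377)·3.5 = 66.079890

66.080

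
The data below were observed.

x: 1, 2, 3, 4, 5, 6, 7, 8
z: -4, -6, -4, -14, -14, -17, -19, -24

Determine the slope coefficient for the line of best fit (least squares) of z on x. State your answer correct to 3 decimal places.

-2.905

n = 8, Σx = 36, Σy = -102, Σxy = -581, Σx² = 204
Sxx = Σx² − (Σx)²/n = 204 − 162 = 42
Sxy = Σxy − (Σx)(Σy)/n = -581 − (-459) = -122
b = Sxy/Sxx = -122/42 = -2.904762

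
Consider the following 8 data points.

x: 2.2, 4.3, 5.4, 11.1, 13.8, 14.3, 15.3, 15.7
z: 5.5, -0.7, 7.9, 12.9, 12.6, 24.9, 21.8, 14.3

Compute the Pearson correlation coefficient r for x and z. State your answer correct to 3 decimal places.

n = 8, Σx = 82.1, Σy = 99.2, Σxy = 1282.94, Σx² = 1051.21, Σy² = 1718.06
Sxx = Σx² − (Σx)²/n = 1051.21 − 842.55125 = 208.65875
Sxy = Σxy − (Σx)(Σy)/n = 1282.94 − 1018.04 = 264.9
Syy = Σy² − (Σy)²/n = 1718.06 − 1230.08 = 487.98
r = Sxy/√(Sxx·Syy) = 264.9/√(101821.296825) = 264.9/319.094495 = 0.830162

0.830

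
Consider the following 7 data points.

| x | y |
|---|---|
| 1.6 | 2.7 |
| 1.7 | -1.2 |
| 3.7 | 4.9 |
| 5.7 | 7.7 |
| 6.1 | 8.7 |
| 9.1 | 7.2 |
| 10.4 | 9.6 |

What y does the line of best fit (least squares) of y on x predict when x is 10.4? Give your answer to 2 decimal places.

10.29

n = 7, Σx = 38.3, Σy = 39.6, Σxy = 282.73, Σx² = 279.81
Sxx = Σx² − (Σx)²/n = 279.81 − 209.555714 = 70.254286
Sxy = Σxy − (Σx)(Σy)/n = 282.73 − 216.668571 = 66.061429
b = Sxy/Sxx = 66.061429/70.254286 = 0.940319
a = ȳ − b·x̄ = 5.657143 − 0.940319·5.471429 = 0.512255
ŷ(10.4) = a + b·10.4 = 0.512255 + 0.940319·10.4 = 10.291571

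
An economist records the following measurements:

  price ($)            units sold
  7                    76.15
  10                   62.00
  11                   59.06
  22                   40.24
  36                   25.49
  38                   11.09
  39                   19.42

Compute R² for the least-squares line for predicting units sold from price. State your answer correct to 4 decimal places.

n = 7, Σx = 163, Σy = 293.45, Σxy = 4784.43, Σx² = 5015, Σy² = 15900.0283
Sxx = Σx² − (Σx)²/n = 5015 − 3795.571429 = 1219.428571
Sxy = Σxy − (Σx)(Σy)/n = 4784.43 − 6833.192857 = -2048.762857
Syy = Σy² − (Σy)²/n = 15900.0283 − 12301.843214 = 3598.185086
R² = Sxy²/(Sxx·Syy) = (-2048.762857)²/(1219.428571·3598.185086) = 0.956629

0.9566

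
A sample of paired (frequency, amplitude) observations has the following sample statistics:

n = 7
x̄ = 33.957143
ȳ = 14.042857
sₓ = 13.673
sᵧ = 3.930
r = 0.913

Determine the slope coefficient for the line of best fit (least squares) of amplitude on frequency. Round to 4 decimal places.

b = r · sᵧ/sₓ = 0.913 · 3.93/13.673 = 0.262422

0.2624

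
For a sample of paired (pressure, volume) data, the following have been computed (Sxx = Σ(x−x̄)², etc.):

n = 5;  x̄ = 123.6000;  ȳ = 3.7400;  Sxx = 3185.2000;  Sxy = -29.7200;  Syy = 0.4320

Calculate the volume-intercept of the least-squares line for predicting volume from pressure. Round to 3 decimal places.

b = Sxy/Sxx = -29.72/3185.2 = -0.009331
a = ȳ − b·x̄ = 3.74 − (-0.009331)·123.6 = 4.893269

4.893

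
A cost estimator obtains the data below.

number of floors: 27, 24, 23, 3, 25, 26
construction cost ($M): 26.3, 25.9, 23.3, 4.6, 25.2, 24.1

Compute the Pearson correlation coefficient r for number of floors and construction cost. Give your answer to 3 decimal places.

0.990

n = 6, Σx = 128, Σy = 129.4, Σxy = 3138, Σx² = 3144, Σy² = 3142.4
Sxx = Σx² − (Σx)²/n = 3144 − 2730.666667 = 413.333333
Sxy = Σxy − (Σx)(Σy)/n = 3138 − 2760.533333 = 377.466667
Syy = Σy² − (Σy)²/n = 3142.4 − 2790.726667 = 351.673333
r = Sxy/√(Sxx·Syy) = 377.466667/√(145358.311111) = 377.466667/381.258851 = 0.990054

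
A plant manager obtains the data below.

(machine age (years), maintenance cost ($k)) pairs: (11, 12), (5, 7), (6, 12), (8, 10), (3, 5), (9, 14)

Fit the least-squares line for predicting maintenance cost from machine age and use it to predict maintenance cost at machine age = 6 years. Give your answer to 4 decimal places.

n = 6, Σx = 42, Σy = 60, Σxy = 460, Σx² = 336
Sxx = Σx² − (Σx)²/n = 336 − 294 = 42
Sxy = Σxy − (Σx)(Σy)/n = 460 − 420 = 40
b = Sxy/Sxx = 40/42 = 0.952381
a = ȳ − b·x̄ = 10 − 0.952381·7 = 3.333333
ŷ(6) = a + b·6 = 3.333333 + 0.952381·6 = 9.047619

9.0476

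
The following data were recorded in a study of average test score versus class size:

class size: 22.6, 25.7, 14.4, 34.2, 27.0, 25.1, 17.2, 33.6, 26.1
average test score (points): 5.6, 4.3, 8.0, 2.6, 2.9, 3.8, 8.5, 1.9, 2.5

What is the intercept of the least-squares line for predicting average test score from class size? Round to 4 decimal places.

12.9653

n = 9, Σx = 225.9, Σy = 40.1, Σxy = 890.16, Σx² = 6013.27
Sxx = Σx² − (Σx)²/n = 6013.27 − 5670.09 = 343.18
Sxy = Σxy − (Σx)(Σy)/n = 890.16 − 1006.51 = -116.35
b = Sxy/Sxx = -116.35/343.18 = -0.339035
a = ȳ − b·x̄ = 4.455556 − (-0.339035)·25.1 = 12.965332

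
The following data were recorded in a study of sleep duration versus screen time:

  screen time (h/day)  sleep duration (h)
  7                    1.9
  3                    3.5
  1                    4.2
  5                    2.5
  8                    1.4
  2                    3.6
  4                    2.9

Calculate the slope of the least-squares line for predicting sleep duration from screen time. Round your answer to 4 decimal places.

n = 7, Σx = 30, Σy = 20, Σxy = 70.5, Σx² = 168
Sxx = Σx² − (Σx)²/n = 168 − 128.571429 = 39.428571
Sxy = Σxy − (Σx)(Σy)/n = 70.5 − 85.714286 = -15.214286
b = Sxy/Sxx = -15.214286/39.428571 = -0.385870

-0.3859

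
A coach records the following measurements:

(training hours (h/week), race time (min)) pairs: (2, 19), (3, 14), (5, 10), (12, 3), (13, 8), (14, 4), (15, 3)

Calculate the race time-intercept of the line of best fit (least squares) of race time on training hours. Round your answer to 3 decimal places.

n = 7, Σx = 64, Σy = 61, Σxy = 371, Σx² = 772
Sxx = Σx² − (Σx)²/n = 772 − 585.142857 = 186.857143
Sxy = Σxy − (Σx)(Σy)/n = 371 − 557.714286 = -186.714286
b = Sxy/Sxx = -186.714286/186.857143 = -0.999235
a = ȳ − b·x̄ = 8.714286 − (-0.999235)·9.142857 = 17.850153

17.850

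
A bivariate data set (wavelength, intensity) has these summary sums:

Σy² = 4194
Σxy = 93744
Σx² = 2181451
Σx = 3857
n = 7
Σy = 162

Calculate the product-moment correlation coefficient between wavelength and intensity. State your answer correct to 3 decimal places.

Sxx = Σx² − (Σx)²/n = 2181451 − 2125207 = 56244
Sxy = Σxy − (Σx)(Σy)/n = 93744 − 89262 = 4482
Syy = Σy² − (Σy)²/n = 4194 − 3749.142857 = 444.857143
r = Sxy/√(Sxx·Syy) = 4482/√(25020545.142857) = 4482/5002.054092 = 0.896032

0.896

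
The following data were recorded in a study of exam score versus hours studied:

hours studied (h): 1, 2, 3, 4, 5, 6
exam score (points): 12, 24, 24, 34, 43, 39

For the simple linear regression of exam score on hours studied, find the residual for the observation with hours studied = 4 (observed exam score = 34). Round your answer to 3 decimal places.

1.781

n = 6, Σx = 21, Σy = 176, Σxy = 717, Σx² = 91
Sxx = Σx² − (Σx)²/n = 91 − 73.5 = 17.5
Sxy = Σxy − (Σx)(Σy)/n = 717 − 616 = 101
b = Sxy/Sxx = 101/17.5 = 5.771429
a = ȳ − b·x̄ = 29.333333 − 5.771429·3.5 = 9.133333
ŷ(4) = 9.133333 + 5.771429·4 = 32.219048
residual = y − ŷ = 34 − 32.219048 = 1.780952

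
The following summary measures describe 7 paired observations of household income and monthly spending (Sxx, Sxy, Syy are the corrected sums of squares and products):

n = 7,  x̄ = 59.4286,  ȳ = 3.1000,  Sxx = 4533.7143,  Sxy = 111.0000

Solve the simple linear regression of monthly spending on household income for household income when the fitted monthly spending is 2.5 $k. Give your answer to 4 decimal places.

b = Sxy/Sxx = 111/4533.7143 = 0.024483
a = ȳ − b·x̄ = 3.1 − 0.024483·59.4286 = 1.644996
Set a + b·x = 2.5: x = (2.5 − 1.644996) / 0.024483 = 34.922036

34.9220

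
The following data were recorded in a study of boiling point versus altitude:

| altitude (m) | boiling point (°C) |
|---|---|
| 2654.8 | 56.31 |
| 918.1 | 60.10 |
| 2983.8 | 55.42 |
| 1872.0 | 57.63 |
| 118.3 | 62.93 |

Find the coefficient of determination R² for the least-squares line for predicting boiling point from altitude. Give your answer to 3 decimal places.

n = 5, Σx = 8547, Σy = 292.39, Σxy = 485359.773, Σx² = 20312311.98, Σy² = 17135.6043
Sxx = Σx² − (Σx)²/n = 20312311.98 − 14610241.8 = 5702070.18
Sxy = Σxy − (Σx)(Σy)/n = 485359.773 − 499811.466 = -14451.693
Syy = Σy² − (Σy)²/n = 17135.6043 − 17098.38242 = 37.22188
R² = Sxy²/(Sxx·Syy) = (-14451.693)²/(5702070.18·37.22188) = 0.984026

0.984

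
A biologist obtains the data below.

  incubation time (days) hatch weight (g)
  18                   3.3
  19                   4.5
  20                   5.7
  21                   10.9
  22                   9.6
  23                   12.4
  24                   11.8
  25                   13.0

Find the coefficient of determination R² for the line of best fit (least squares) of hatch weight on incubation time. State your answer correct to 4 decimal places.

0.8778

n = 8, Σx = 172, Σy = 71.2, Σxy = 1592.4, Σx² = 3740, Σy² = 736.6
Sxx = Σx² − (Σx)²/n = 3740 − 3698 = 42
Sxy = Σxy − (Σx)(Σy)/n = 1592.4 − 1530.8 = 61.6
Syy = Σy² − (Σy)²/n = 736.6 − 633.68 = 102.92
R² = Sxy²/(Sxx·Syy) = (61.6)²/(42·102.92) = 0.877834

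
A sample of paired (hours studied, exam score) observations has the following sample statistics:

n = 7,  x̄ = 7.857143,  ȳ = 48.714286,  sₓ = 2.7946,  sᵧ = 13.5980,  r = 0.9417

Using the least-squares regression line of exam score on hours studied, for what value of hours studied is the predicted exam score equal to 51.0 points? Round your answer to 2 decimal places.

8.36

b = r · sᵧ/sₓ = 0.9417 · 13.598/2.7946 = 4.582136
a = ȳ − b·x̄ = 48.714286 − 4.582136·7.857143 = 12.711790
Set a + b·x = 51.0: x = (51.0 − 12.711790) / 4.582136 = 8.355975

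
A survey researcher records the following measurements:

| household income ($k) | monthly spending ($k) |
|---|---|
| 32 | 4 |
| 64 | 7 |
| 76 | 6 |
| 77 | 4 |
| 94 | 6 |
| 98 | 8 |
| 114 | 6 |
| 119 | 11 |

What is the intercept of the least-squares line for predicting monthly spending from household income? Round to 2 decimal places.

n = 8, Σx = 674, Σy = 52, Σxy = 4681, Σx² = 62422
Sxx = Σx² − (Σx)²/n = 62422 − 56784.5 = 5637.5
Sxy = Σxy − (Σx)(Σy)/n = 4681 − 4381 = 300
b = Sxy/Sxx = 300/5637.5 = 0.053215
a = ȳ − b·x̄ = 6.5 − 0.053215·84.25 = 2.016630

2.02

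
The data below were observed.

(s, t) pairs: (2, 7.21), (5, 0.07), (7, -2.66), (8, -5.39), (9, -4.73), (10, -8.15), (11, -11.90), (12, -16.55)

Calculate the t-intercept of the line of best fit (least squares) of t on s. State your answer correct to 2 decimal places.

n = 8, Σx = 64, Σy = -42.1, Σxy = -500.54, Σx² = 588
Sxx = Σx² − (Σx)²/n = 588 − 512 = 76
Sxy = Σxy − (Σx)(Σy)/n = -500.54 − (-336.8) = -163.74
b = Sxy/Sxx = -163.74/76 = -2.154474
a = ȳ − b·x̄ = -5.2625 − (-2.154474)·8 = 11.973289

11.97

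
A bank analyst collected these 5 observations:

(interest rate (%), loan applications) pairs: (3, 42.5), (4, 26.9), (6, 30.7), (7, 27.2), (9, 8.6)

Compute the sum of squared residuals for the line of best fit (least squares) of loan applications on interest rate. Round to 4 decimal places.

143.9119

n = 5, Σx = 29, Σy = 135.9, Σxy = 687.1, Σx² = 191, Σy² = 4286.15
Sxx = Σx² − (Σx)²/n = 191 − 168.2 = 22.8
Sxy = Σxy − (Σx)(Σy)/n = 687.1 − 788.22 = -101.12
Syy = Σy² − (Σy)²/n = 4286.15 − 3693.762 = 592.388
b = Sxy/Sxx = -101.12/22.8 = -4.435088
SSE = Syy − b·Sxy = 592.388 − (-4.435088)·(-101.12) = 143.911930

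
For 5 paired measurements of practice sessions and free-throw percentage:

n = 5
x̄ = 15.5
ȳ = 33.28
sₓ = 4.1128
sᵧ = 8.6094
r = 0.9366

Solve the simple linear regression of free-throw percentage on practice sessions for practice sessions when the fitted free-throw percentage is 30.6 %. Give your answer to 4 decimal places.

14.1331

b = r · sᵧ/sₓ = 0.9366 · 8.6094/4.1128 = 1.960602
a = ȳ − b·x̄ = 33.28 − 1.960602·15.5 = 2.890668
Set a + b·x = 30.6: x = (30.6 − 2.890668) / 1.960602 = 14.133073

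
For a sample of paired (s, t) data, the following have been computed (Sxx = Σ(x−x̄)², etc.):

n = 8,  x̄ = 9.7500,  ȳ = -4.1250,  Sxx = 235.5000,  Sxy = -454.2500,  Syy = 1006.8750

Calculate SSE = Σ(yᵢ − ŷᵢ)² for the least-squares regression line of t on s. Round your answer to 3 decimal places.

b = Sxy/Sxx = -454.25/235.5 = -1.928875
SSE = Syy − b·Sxy = 1006.875 − (-1.928875)·(-454.25) = 130.683652

130.684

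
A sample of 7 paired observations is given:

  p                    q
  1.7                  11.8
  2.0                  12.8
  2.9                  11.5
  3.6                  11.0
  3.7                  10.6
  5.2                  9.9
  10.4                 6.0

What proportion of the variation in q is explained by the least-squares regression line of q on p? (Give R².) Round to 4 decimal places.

n = 7, Σx = 29.5, Σy = 73.6, Σxy = 271.71, Σx² = 177.15, Σy² = 802.7
Sxx = Σx² − (Σx)²/n = 177.15 − 124.321429 = 52.828571
Sxy = Σxy − (Σx)(Σy)/n = 271.71 − 310.171429 = -38.461429
Syy = Σy² − (Σy)²/n = 802.7 − 773.851429 = 28.848571
R² = Sxy²/(Sxx·Syy) = (-38.461429)²/(52.828571·28.848571) = 0.970639

0.9706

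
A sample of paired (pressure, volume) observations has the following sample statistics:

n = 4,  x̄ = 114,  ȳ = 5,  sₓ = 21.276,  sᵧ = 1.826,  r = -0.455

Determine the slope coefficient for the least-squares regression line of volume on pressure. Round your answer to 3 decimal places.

-0.039

b = r · sᵧ/sₓ = -0.455 · 1.826/21.276 = -0.039050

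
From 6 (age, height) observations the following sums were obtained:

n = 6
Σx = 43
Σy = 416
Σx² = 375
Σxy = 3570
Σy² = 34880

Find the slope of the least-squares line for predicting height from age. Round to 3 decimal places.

Sxx = Σx² − (Σx)²/n = 375 − 308.166667 = 66.833333
Sxy = Σxy − (Σx)(Σy)/n = 3570 − 2981.333333 = 588.666667
b = Sxy/Sxx = 588.666667/66.833333 = 8.807980

8.808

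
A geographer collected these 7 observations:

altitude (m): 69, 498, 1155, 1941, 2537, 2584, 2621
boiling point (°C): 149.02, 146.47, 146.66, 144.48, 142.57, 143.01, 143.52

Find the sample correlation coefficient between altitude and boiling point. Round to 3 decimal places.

n = 7, Σx = 11405, Σy = 1015.73, Σxy = 1640456.27, Σx² = 25337337, Σy² = 147420.1027
Sxx = Σx² − (Σx)²/n = 25337337 − 18582003.571429 = 6755333.428571
Sxy = Σxy − (Σx)(Σy)/n = 1640456.27 − 1654914.378571 = -14458.108571
Syy = Σy² − (Σy)²/n = 147420.1027 − 147386.776129 = 33.326571
r = Sxy/√(Sxx·Syy) = -14458.108571/√(225132102.031102) = -14458.108571/15004.402755 = -0.963591

-0.964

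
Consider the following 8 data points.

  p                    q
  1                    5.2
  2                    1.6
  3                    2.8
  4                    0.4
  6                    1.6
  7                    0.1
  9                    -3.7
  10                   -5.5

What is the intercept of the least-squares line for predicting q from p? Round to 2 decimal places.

n = 8, Σx = 42, Σy = 2.5, Σxy = -59.6, Σx² = 296
Sxx = Σx² − (Σx)²/n = 296 − 220.5 = 75.5
Sxy = Σxy − (Σx)(Σy)/n = -59.6 − 13.125 = -72.725
b = Sxy/Sxx = -72.725/75.5 = -0.963245
a = ȳ − b·x̄ = 0.3125 − (-0.963245)·5.25 = 5.369536

5.37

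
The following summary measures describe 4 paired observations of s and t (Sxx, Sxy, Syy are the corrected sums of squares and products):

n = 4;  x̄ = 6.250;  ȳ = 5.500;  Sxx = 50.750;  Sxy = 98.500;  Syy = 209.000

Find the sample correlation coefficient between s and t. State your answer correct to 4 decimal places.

r = Sxy/√(Sxx·Syy) = 98.5/√(10606.75) = 98.5/102.989077 = 0.956412

0.9564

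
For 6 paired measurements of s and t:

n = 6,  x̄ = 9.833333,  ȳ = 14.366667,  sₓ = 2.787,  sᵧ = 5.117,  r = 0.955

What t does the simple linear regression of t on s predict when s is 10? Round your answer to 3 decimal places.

b = r · sᵧ/sₓ = 0.955 · 5.117/2.787 = 1.753403
a = ȳ − b·x̄ = 14.366667 − 1.753403·9.833333 = -2.875132
ŷ(10) = a + b·10 = -2.875132 + 1.753403·10 = 14.658901

14.659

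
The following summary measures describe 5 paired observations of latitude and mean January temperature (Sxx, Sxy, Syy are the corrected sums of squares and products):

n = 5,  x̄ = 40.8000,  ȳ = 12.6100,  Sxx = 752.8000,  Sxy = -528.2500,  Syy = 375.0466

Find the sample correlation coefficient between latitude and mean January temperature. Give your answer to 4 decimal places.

-0.9942

r = Sxy/√(Sxx·Syy) = -528.25/√(282335.08048) = -528.25/531.352125 = -0.994162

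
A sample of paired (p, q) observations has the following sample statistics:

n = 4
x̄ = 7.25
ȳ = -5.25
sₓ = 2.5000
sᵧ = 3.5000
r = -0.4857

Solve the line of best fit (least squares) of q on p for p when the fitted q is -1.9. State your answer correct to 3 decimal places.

2.323

b = r · sᵧ/sₓ = -0.4857 · 3.5/2.5 = -0.67998
a = ȳ − b·x̄ = -5.25 − (-0.67998)·7.25 = -0.320145
Set a + b·x = -1.9: x = (-1.9 − (-0.320145)) / (-0.67998) = 2.323385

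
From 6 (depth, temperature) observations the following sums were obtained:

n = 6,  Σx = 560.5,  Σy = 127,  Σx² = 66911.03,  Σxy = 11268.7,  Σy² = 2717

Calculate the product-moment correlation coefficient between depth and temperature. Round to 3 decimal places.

Sxx = Σx² − (Σx)²/n = 66911.03 − 52360.041667 = 14550.988333
Sxy = Σxy − (Σx)(Σy)/n = 11268.7 − 11863.916667 = -595.216667
Syy = Σy² − (Σy)²/n = 2717 − 2688.166667 = 28.833333
r = Sxy/√(Sxx·Syy) = -595.216667/√(419553.496944) = -595.216667/647.729494 = -0.918928

-0.919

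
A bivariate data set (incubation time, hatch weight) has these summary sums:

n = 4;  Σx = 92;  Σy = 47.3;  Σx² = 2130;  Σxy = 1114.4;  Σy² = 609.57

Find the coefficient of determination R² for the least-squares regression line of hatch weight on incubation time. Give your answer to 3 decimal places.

Sxx = Σx² − (Σx)²/n = 2130 − 2116 = 14
Sxy = Σxy − (Σx)(Σy)/n = 1114.4 − 1087.9 = 26.5
Syy = Σy² − (Σy)²/n = 609.57 − 559.3225 = 50.2475
R² = Sxy²/(Sxx·Syy) = (26.5)²/(14·50.2475) = 0.998273

0.998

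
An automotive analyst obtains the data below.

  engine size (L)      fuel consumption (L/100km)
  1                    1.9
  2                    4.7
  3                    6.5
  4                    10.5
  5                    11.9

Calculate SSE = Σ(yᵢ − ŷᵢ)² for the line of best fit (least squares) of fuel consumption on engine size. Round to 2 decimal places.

1.20

n = 5, Σx = 15, Σy = 35.5, Σxy = 132.3, Σx² = 55, Σy² = 319.81
Sxx = Σx² − (Σx)²/n = 55 − 45 = 10
Sxy = Σxy − (Σx)(Σy)/n = 132.3 − 106.5 = 25.8
Syy = Σy² − (Σy)²/n = 319.81 − 252.05 = 67.76
b = Sxy/Sxx = 25.8/10 = 2.58
SSE = Syy − b·Sxy = 67.76 − 2.58·25.8 = 1.196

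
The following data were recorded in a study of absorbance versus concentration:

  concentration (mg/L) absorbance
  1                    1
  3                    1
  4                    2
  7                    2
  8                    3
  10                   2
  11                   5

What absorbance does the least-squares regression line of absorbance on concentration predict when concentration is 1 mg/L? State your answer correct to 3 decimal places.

0.738

n = 7, Σx = 44, Σy = 16, Σxy = 125, Σx² = 360
Sxx = Σx² − (Σx)²/n = 360 − 276.571429 = 83.428571
Sxy = Σxy − (Σx)(Σy)/n = 125 − 100.571429 = 24.428571
b = Sxy/Sxx = 24.428571/83.428571 = 0.292808
a = ȳ − b·x̄ = 2.285714 − 0.292808·6.285714 = 0.445205
ŷ(1) = a + b·1 = 0.445205 + 0.292808·1 = 0.738014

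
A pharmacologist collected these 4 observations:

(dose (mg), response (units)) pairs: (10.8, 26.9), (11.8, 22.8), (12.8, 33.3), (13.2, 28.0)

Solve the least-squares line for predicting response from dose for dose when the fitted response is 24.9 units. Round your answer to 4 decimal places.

10.6849

n = 4, Σx = 48.6, Σy = 111, Σxy = 1355.4, Σx² = 593.96
Sxx = Σx² − (Σx)²/n = 593.96 − 590.49 = 3.47
Sxy = Σxy − (Σx)(Σy)/n = 1355.4 − 1348.65 = 6.75
b = Sxy/Sxx = 6.75/3.47 = 1.945245
a = ȳ − b·x̄ = 27.75 − 1.945245·12.15 = 4.115274
Set a + b·x = 24.9: x = (24.9 − 4.115274) / 1.945245 = 10.684889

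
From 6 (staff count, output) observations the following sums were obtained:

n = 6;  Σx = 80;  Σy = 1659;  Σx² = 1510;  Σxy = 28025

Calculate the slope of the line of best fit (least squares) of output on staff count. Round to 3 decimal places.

Sxx = Σx² − (Σx)²/n = 1510 − 1066.666667 = 443.333333
Sxy = Σxy − (Σx)(Σy)/n = 28025 − 22120 = 5905
b = Sxy/Sxx = 5905/443.333333 = 13.319549

13.320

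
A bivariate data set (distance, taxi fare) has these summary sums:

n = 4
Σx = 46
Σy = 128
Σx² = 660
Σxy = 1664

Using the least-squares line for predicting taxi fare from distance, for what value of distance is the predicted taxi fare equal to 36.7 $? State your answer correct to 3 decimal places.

Sxx = Σx² − (Σx)²/n = 660 − 529 = 131
Sxy = Σxy − (Σx)(Σy)/n = 1664 − 1472 = 192
b = Sxy/Sxx = 192/131 = 1.465649
a = ȳ − b·x̄ = 32 − 1.465649·11.5 = 15.145038
Set a + b·x = 36.7: x = (36.7 − 15.145038) / 1.465649 = 14.706771

14.707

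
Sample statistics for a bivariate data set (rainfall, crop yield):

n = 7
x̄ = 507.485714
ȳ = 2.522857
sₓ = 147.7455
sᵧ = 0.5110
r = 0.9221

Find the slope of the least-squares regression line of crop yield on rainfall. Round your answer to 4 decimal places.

b = r · sᵧ/sₓ = 0.9221 · 0.511/147.7455 = 0.003189

0.0032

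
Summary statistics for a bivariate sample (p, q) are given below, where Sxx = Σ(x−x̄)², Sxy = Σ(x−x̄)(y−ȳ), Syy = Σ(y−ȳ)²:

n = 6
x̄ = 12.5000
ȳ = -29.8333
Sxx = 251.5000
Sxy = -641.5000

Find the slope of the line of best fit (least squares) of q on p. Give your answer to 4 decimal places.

-2.5507

b = Sxy/Sxx = -641.5/251.5 = -2.550696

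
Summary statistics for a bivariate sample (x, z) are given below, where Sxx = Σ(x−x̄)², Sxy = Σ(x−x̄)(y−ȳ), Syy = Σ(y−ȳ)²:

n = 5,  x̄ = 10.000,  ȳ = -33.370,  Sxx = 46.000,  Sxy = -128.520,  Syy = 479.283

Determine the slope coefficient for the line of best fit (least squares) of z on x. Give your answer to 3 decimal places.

b = Sxy/Sxx = -128.52/46 = -2.793913

-2.794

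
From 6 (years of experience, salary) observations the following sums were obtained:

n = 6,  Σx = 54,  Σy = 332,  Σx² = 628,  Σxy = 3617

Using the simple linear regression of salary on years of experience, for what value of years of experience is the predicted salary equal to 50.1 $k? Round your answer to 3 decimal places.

7.819

Sxx = Σx² − (Σx)²/n = 628 − 486 = 142
Sxy = Σxy − (Σx)(Σy)/n = 3617 − 2988 = 629
b = Sxy/Sxx = 629/142 = 4.429577
a = ȳ − b·x̄ = 55.333333 − 4.429577·9 = 15.467136
Set a + b·x = 50.1: x = (50.1 − 15.467136) / 4.429577 = 7.818548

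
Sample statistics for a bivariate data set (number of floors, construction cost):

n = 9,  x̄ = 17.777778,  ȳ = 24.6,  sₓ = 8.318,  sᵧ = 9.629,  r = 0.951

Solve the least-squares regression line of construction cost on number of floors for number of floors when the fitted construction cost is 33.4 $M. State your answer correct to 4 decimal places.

b = r · sᵧ/sₓ = 0.951 · 9.629/8.318 = 1.100887
a = ȳ − b·x̄ = 24.6 − 1.100887·17.777778 = 5.028673
Set a + b·x = 33.4: x = (33.4 − 5.028673) / 1.100887 = 25.771331

25.7713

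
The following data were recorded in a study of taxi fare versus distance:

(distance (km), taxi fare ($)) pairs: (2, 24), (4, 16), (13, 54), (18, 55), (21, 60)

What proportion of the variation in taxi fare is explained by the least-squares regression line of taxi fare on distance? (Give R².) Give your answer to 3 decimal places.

0.889

n = 5, Σx = 58, Σy = 209, Σxy = 3064, Σx² = 954, Σy² = 10373
Sxx = Σx² − (Σx)²/n = 954 − 672.8 = 281.2
Sxy = Σxy − (Σx)(Σy)/n = 3064 − 2424.4 = 639.6
Syy = Σy² − (Σy)²/n = 10373 − 8736.2 = 1636.8
R² = Sxy²/(Sxx·Syy) = (639.6)²/(281.2·1636.8) = 0.888804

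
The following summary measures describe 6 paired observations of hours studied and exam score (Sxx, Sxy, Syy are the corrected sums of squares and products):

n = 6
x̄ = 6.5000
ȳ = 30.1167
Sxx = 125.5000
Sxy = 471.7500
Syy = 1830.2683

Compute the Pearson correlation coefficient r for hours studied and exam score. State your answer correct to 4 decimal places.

0.9843

r = Sxy/√(Sxx·Syy) = 471.75/√(229698.67165) = 471.75/479.268893 = 0.984312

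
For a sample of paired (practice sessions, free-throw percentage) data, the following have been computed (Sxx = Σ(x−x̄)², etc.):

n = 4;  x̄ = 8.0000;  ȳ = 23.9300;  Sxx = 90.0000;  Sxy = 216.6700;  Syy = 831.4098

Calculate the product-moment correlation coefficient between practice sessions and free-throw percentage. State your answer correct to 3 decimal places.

0.792

r = Sxy/√(Sxx·Syy) = 216.67/√(74826.882) = 216.67/273.545027 = 0.792082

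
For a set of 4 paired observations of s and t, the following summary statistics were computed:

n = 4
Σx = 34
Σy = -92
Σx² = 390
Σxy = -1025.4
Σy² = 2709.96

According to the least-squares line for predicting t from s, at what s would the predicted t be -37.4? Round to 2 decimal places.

14.48

Sxx = Σx² − (Σx)²/n = 390 − 289 = 101
Sxy = Σxy − (Σx)(Σy)/n = -1025.4 − (-782) = -243.4
b = Sxy/Sxx = -243.4/101 = -2.409901
a = ȳ − b·x̄ = -23 − (-2.409901)·8.5 = -2.515842
Set a + b·x = -37.4: x = (-37.4 − (-2.515842)) / (-2.409901) = 14.475349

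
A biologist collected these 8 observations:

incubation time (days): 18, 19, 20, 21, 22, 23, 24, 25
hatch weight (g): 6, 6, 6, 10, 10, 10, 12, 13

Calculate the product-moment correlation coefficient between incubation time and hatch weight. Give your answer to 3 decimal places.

n = 8, Σx = 172, Σy = 73, Σxy = 1615, Σx² = 3740, Σy² = 721
Sxx = Σx² − (Σx)²/n = 3740 − 3698 = 42
Sxy = Σxy − (Σx)(Σy)/n = 1615 − 1569.5 = 45.5
Syy = Σy² − (Σy)²/n = 721 − 666.125 = 54.875
r = Sxy/√(Sxx·Syy) = 45.5/√(2304.75) = 45.5/48.007812 = 0.947762

0.948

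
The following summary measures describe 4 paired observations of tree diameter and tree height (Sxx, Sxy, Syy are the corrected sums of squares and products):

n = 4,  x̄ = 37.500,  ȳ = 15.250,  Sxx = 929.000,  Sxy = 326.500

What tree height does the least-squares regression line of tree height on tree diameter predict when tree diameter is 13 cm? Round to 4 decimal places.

b = Sxy/Sxx = 326.5/929 = 0.351453
a = ȳ − b·x̄ = 15.25 − 0.351453·37.5 = 2.070506
ŷ(13) = a + b·13 = 2.070506 + 0.351453·13 = 6.639397

6.6394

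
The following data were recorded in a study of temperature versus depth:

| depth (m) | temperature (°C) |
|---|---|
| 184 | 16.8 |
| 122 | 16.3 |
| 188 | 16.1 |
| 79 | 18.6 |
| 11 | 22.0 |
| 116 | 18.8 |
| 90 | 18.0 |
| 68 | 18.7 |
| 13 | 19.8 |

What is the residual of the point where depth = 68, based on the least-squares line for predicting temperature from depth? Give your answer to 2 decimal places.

-0.38

n = 9, Σx = 871, Σy = 165.1, Σxy = 15147.8, Σx² = 116795
Sxx = Σx² − (Σx)²/n = 116795 − 84293.444444 = 32501.555556
Sxy = Σxy − (Σx)(Σy)/n = 15147.8 − 15978.011111 = -830.211111
b = Sxy/Sxx = -830.211111/32501.555556 = -0.025544
a = ȳ − b·x̄ = 18.344444 − (-0.025544)·96.777778 = 20.816510
ŷ(68) = 20.816510 + (-0.025544)·68 = 19.079536
residual = y − ŷ = 18.7 − 19.079536 = -0.379536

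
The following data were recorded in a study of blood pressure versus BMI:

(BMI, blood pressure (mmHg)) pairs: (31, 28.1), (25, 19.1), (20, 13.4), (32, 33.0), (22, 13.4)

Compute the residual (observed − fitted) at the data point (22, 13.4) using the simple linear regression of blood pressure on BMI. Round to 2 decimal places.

n = 5, Σx = 130, Σy = 107, Σxy = 2967.4, Σx² = 3494
Sxx = Σx² − (Σx)²/n = 3494 − 3380 = 114
Sxy = Σxy − (Σx)(Σy)/n = 2967.4 − 2782 = 185.4
b = Sxy/Sxx = 185.4/114 = 1.626316
a = ȳ − b·x̄ = 21.4 − 1.626316·26 = -20.884211
ŷ(22) = -20.884211 + 1.626316·22 = 14.894737
residual = y − ŷ = 13.4 − 14.894737 = -1.494737

-1.49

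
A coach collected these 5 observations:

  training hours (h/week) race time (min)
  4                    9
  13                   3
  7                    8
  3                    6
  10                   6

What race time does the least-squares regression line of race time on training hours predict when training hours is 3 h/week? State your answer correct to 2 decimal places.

8.17

n = 5, Σx = 37, Σy = 32, Σxy = 209, Σx² = 343
Sxx = Σx² − (Σx)²/n = 343 − 273.8 = 69.2
Sxy = Σxy − (Σx)(Σy)/n = 209 − 236.8 = -27.8
b = Sxy/Sxx = -27.8/69.2 = -0.401734
a = ȳ − b·x̄ = 6.4 − (-0.401734)·7.4 = 9.372832
ŷ(3) = a + b·3 = 9.372832 + (-0.401734)·3 = 8.167630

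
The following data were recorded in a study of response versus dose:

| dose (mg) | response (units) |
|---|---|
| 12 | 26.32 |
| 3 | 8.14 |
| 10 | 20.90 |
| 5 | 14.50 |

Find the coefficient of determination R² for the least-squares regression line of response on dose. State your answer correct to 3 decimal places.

0.971

n = 4, Σx = 30, Σy = 69.86, Σxy = 621.76, Σx² = 278, Σy² = 1406.062
Sxx = Σx² − (Σx)²/n = 278 − 225 = 53
Sxy = Σxy − (Σx)(Σy)/n = 621.76 − 523.95 = 97.81
Syy = Σy² − (Σy)²/n = 1406.062 − 1220.1049 = 185.9571
R² = Sxy²/(Sxx·Syy) = (97.81)²/(53·185.9571) = 0.970684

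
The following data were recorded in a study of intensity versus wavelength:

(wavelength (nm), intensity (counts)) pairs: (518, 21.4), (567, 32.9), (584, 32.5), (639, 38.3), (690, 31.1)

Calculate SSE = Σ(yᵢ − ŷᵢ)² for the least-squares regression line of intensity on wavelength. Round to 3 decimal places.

n = 5, Σx = 2998, Σy = 156.2, Σxy = 94652.2, Σx² = 1815290, Σy² = 5030.72
Sxx = Σx² − (Σx)²/n = 1815290 − 1797600.8 = 17689.2
Sxy = Σxy − (Σx)(Σy)/n = 94652.2 − 93657.52 = 994.68
Syy = Σy² − (Σy)²/n = 5030.72 − 4879.688 = 151.032
b = Sxy/Sxx = 994.68/17689.2 = 0.056231
SSE = Syy − b·Sxy = 151.032 − 0.056231·994.68 = 95.100228

95.100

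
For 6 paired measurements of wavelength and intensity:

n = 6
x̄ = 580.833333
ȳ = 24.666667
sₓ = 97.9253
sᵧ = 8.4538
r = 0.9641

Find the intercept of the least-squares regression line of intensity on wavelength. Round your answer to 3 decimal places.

b = r · sᵧ/sₓ = 0.9641 · 8.4538/97.9253 = 0.083230
a = ȳ − b·x̄ = 24.666667 − 0.083230·580.833333 = -23.676007

-23.676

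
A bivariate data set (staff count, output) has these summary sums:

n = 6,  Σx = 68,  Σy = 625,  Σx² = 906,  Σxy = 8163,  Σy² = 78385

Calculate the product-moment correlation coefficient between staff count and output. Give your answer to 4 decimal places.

0.8053

Sxx = Σx² − (Σx)²/n = 906 − 770.666667 = 135.333333
Sxy = Σxy − (Σx)(Σy)/n = 8163 − 7083.333333 = 1079.666667
Syy = Σy² − (Σy)²/n = 78385 − 65104.166667 = 13280.833333
r = Sxy/√(Sxx·Syy) = 1079.666667/√(1797339.444444) = 1079.666667/1340.648889 = 0.805331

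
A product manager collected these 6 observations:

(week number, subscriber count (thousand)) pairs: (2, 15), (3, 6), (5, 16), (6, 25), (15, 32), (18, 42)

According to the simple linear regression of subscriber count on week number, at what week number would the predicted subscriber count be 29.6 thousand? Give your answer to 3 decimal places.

11.997

n = 6, Σx = 49, Σy = 136, Σxy = 1514, Σx² = 623
Sxx = Σx² − (Σx)²/n = 623 − 400.166667 = 222.833333
Sxy = Σxy − (Σx)(Σy)/n = 1514 − 1110.666667 = 403.333333
b = Sxy/Sxx = 403.333333/222.833333 = 1.810022
a = ȳ − b·x̄ = 22.666667 − 1.810022·8.166667 = 7.884817
Set a + b·x = 29.6: x = (29.6 − 7.884817) / 1.810022 = 11.997190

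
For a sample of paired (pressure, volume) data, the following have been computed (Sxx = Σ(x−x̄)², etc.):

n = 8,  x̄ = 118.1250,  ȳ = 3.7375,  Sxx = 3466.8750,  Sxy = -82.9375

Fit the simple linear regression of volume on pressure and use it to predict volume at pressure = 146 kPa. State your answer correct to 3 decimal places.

b = Sxy/Sxx = -82.9375/3466.875 = -0.023923
a = ȳ − b·x̄ = 3.7375 − (-0.023923)·118.125 = 6.563386
ŷ(146) = a + b·146 = 6.563386 + (-0.023923)·146 = 3.070651

3.071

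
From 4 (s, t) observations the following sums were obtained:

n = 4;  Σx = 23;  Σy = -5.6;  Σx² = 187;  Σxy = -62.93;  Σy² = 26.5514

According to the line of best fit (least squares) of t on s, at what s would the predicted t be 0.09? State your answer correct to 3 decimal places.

Sxx = Σx² − (Σx)²/n = 187 − 132.25 = 54.75
Sxy = Σxy − (Σx)(Σy)/n = -62.93 − (-32.2) = -30.73
b = Sxy/Sxx = -30.73/54.75 = -0.561279
a = ȳ − b·x̄ = -1.4 − (-0.561279)·5.75 = 1.827352
Set a + b·x = 0.09: x = (0.09 − 1.827352) / (-0.561279) = 3.095347

3.095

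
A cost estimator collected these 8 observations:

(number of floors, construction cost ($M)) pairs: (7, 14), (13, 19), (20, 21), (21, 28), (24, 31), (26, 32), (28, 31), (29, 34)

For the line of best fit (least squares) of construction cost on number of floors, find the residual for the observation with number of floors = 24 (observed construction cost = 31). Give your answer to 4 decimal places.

n = 8, Σx = 168, Σy = 210, Σxy = 4783, Σx² = 3936
Sxx = Σx² − (Σx)²/n = 3936 − 3528 = 408
Sxy = Σxy − (Σx)(Σy)/n = 4783 − 4410 = 373
b = Sxy/Sxx = 373/408 = 0.914216
a = ȳ − b·x̄ = 26.25 − 0.914216·21 = 7.051471
ŷ(24) = 7.051471 + 0.914216·24 = 28.992647
residual = y − ŷ = 31 − 28.992647 = 2.007353

2.0074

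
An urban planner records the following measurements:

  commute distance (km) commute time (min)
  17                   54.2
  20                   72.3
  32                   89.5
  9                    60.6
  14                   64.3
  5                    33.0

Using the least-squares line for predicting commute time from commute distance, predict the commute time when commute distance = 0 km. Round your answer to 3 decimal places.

33.471

n = 6, Σx = 97, Σy = 373.9, Σxy = 6842, Σx² = 2015
Sxx = Σx² − (Σx)²/n = 2015 − 1568.166667 = 446.833333
Sxy = Σxy − (Σx)(Σy)/n = 6842 − 6044.716667 = 797.283333
b = Sxy/Sxx = 797.283333/446.833333 = 1.784297
a = ȳ − b·x̄ = 62.316667 − 1.784297·16.166667 = 33.470533
ŷ(0) = a + b·0 = 33.470533 + 1.784297·0 = 33.470533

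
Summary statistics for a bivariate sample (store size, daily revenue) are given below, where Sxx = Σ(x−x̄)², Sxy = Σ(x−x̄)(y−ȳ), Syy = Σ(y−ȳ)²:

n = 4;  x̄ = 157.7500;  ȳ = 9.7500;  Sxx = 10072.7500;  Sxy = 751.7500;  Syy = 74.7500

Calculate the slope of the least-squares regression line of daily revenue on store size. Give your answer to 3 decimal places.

b = Sxy/Sxx = 751.75/10072.75 = 0.074632

0.075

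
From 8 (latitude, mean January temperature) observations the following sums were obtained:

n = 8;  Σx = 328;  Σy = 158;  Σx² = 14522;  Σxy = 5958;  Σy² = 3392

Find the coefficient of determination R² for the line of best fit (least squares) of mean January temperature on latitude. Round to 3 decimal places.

0.927

Sxx = Σx² − (Σx)²/n = 14522 − 13448 = 1074
Sxy = Σxy − (Σx)(Σy)/n = 5958 − 6478 = -520
Syy = Σy² − (Σy)²/n = 3392 − 3120.5 = 271.5
R² = Sxy²/(Sxx·Syy) = (-520)²/(1074·271.5) = 0.927326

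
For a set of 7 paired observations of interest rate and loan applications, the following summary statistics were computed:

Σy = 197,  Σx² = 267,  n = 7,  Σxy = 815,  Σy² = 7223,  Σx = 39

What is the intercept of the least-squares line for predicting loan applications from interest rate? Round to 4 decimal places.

59.8103

Sxx = Σx² − (Σx)²/n = 267 − 217.285714 = 49.714286
Sxy = Σxy − (Σx)(Σy)/n = 815 − 1097.571429 = -282.571429
b = Sxy/Sxx = -282.571429/49.714286 = -5.683908
a = ȳ − b·x̄ = 28.142857 − (-5.683908)·5.571429 = 59.810345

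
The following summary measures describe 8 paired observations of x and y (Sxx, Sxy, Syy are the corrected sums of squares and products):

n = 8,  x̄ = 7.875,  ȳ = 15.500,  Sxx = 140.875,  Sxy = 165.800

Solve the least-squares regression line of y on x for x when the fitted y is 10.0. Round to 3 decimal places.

b = Sxy/Sxx = 165.8/140.875 = 1.176930
a = ȳ − b·x̄ = 15.5 − 1.176930·7.875 = 6.231677
Set a + b·x = 10.0: x = (10.0 − 6.231677) / 1.176930 = 3.201824

3.202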